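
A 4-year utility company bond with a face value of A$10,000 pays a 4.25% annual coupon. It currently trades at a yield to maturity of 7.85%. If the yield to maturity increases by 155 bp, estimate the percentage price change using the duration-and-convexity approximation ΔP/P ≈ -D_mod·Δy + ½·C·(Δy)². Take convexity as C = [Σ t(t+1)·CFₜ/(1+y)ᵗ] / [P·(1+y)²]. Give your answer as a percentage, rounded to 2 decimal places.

-5.19%

With y = 0.0785:
  t   CF        PV=CF/(1+0.0785)^t    t·PV        t(t+1)·PV
  1       425.00       394.0658       394.0658         788.1317
  2       425.00       365.3832       730.7665       2,192.2995
  3       425.00       338.7884     1,016.3651       4,065.4603
  4    10,425.00     7,705.4049    30,821.6197     154,108.0984
  Σ                  8,803.6424    32,962.8171     161,153.9899
P = 8,803.6424; D_Mac = 3.74422 yrs; D_mod = 3.47170 yrs; C = 15.73760.
Duration effect: -3.47170 × (+0.0155) = -0.053811
Convexity effect: 0.5 × 15.73760 × (0.0155)² = +0.0018905
ΔP/P ≈ -0.053811 + 0.0018905 = -0.051921 = -5.1921%.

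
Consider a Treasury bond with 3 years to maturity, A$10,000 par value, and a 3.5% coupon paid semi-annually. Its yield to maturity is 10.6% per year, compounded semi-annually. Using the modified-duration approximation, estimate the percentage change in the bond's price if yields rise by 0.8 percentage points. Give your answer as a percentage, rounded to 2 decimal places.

Periodic yield y = 0.053. Modified duration first:
  t   CF        PV=CF/(1+0.053)^t    t·PV
  1       175.00       166.1918       166.1918
  2       175.00       157.8270       315.6540
  3       175.00       149.8832       449.6496
  4       175.00       142.3392       569.3569
  5       175.00       135.1749       675.8747
  6    10,175.00     7,463.8721    44,783.2328
  Σ                  8,215.2883    46,959.9598
P = 8,215.2883; D_Mac = 5.71617 half-year periods = 2.85808 yrs; D_mod = 2.85808/(1+0.053) = 2.71423 yrs.
ΔP/P ≈ -D_mod · Δy = -2.71423 × (+0.008) = -0.021714 = -2.1714%.

-2.17%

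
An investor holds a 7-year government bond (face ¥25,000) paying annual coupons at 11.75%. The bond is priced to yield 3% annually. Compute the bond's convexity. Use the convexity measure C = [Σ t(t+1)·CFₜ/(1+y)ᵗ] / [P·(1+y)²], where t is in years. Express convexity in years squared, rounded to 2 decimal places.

38.02

With y = 0.03:
  t   CF        PV=CF/(1+0.03)^t    t·PV        t(t+1)·PV
  1     2,937.50     2,851.9417     2,851.9417       5,703.8835
  2     2,937.50     2,768.8755     5,537.7510      16,613.2529
  3     2,937.50     2,688.2286     8,064.6859      32,258.7435
  4     2,937.50     2,609.9307    10,439.7228      52,198.6141
  5     2,937.50     2,533.9133    12,669.5665      76,017.3991
  6     2,937.50     2,460.1100    14,760.6600     103,324.6202
  7    27,937.50    22,715.7441   159,010.2087   1,272,081.6695
  Σ                 38,628.7440   213,334.5366   1,558,198.1827
P = 38,628.7440.
Convexity = Σ t(t+1)·PV / [P·(1+y)²] = 1,558,198.1827 / (38,628.7440 × 1.060900) = 38.02224.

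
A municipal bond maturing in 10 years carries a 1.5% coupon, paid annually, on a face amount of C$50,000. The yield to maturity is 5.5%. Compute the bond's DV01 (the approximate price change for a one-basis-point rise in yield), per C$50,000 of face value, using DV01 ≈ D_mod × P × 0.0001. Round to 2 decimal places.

C$30.46

Periodic yield y = 0.055.
  t   CF        PV=CF/(1+0.055)^t    t·PV
  1       750.00       710.9005       710.9005
  2       750.00       673.8393     1,347.6786
  3       750.00       638.7102     1,916.1307
  4       750.00       605.4126     2,421.6502
  5       750.00       573.8508     2,869.2538
  6       750.00       543.9344     3,263.6062
  7       750.00       515.5776     3,609.0432
  8       750.00       488.6992     3,909.5932
  9       750.00       463.2219     4,168.9975
  10   50,750.00    29,710.6019   297,106.0191
  Σ                 34,924.7483   321,322.8732
P = 34,924.7483; D_Mac = 9.20043 yrs; D_mod = 8.72079 yrs.
DV01 ≈ 8.72079 × 34,924.7483 × 0.0001 = 30.457144.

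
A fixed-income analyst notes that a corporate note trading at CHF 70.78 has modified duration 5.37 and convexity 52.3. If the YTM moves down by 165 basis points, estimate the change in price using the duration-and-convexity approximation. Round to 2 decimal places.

Duration effect: -D_mod·Δy = -5.37 × (-0.0165) = +0.088605
Convexity effect: ½·C·(Δy)² = 0.5 × 52.3 × (-0.0165)² = +0.0071193375
ΔP/P ≈ +0.088605 + 0.0071193375 = +0.0957243375
ΔP ≈ 70.78 × (+0.0957243375) = +6.77536860825.

+CHF 6.78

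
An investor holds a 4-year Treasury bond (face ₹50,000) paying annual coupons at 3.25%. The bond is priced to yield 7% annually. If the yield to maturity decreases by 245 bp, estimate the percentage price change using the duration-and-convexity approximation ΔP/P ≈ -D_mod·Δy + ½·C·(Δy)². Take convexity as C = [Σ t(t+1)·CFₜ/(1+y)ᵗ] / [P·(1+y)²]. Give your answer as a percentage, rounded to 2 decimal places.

+9.19%

With y = 0.07:
  t   CF        PV=CF/(1+0.07)^t    t·PV        t(t+1)·PV
  1     1,625.00     1,518.6916     1,518.6916       3,037.3832
  2     1,625.00     1,419.3379     2,838.6759       8,516.0276
  3     1,625.00     1,326.4840     3,979.4521      15,917.8086
  4    51,625.00    39,384.4653   157,537.8613     787,689.3064
  Σ                 43,648.9789   165,874.6809     815,160.5258
P = 43,648.9789; D_Mac = 3.80020 yrs; D_mod = 3.55159 yrs; C = 16.31179.
Duration effect: -3.55159 × (-0.0245) = +0.087014
Convexity effect: 0.5 × 16.31179 × (-0.0245)² = +0.0048956
ΔP/P ≈ +0.087014 + 0.0048956 = +0.091909 = +9.1909%.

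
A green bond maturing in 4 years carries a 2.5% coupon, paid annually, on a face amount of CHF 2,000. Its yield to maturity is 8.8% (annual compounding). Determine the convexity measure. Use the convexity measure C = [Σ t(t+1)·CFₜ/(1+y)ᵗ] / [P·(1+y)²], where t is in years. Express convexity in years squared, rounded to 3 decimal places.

With y = 0.088:
  t   CF        PV=CF/(1+0.088)^t    t·PV        t(t+1)·PV
  1        50.00        45.9559        45.9559          91.9118
  2        50.00        42.2389        84.4777         253.4332
  3        50.00        38.8225       116.4675         465.8698
  4     2,050.00     1,462.9796     5,851.9185      29,259.5926
  Σ                  1,589.9969     6,098.8196      30,070.8074
P = 1,589.9969.
Convexity = Σ t(t+1)·PV / [P·(1+y)²] = 30,070.8074 / (1,589.9969 × 1.183744) = 15.97685.

15.977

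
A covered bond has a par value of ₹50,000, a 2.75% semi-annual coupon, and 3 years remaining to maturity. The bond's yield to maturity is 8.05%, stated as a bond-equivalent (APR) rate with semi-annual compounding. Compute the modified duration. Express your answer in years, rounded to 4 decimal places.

Periodic yield y = 0.04025. First find Macaulay duration:
  t   CF        PV=CF/(1+0.04025)^t    t·PV
  1       687.50       660.8988       660.8988
  2       687.50       635.3269     1,270.6538
  3       687.50       610.7444     1,832.2333
  4       687.50       587.1131     2,348.4526
  5       687.50       564.3962     2,821.9810
  6    50,687.50    40,001.3386   240,008.0316
  Σ                 43,059.8181   248,942.2512
P = 43,059.8181; Macaulay duration = 248,942.2512 / 43,059.8181 = 5.78131 half-year periods = 2.89066 years.
Modified duration = D_Mac / (1 + y) = 2.89066 / 1.04025 = 2.77881 years.

2.7788 years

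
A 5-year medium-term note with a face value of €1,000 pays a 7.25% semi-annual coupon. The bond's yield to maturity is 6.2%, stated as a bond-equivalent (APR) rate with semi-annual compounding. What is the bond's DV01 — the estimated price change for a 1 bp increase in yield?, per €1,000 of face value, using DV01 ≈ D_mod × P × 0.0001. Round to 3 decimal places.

Periodic yield y = 0.031.
  t   CF        PV=CF/(1+0.031)^t    t·PV
  1        36.25        35.1600        35.1600
  2        36.25        34.1029        68.2057
  3        36.25        33.0774        99.2323
  4        36.25        32.0829       128.3315
  5        36.25        31.1182       155.5911
  6        36.25        30.1826       181.0953
  7        36.25        29.2750       204.9252
  8        36.25        28.3948       227.1583
  9        36.25        27.5410       247.8692
  10    1,036.25       763.6210     7,636.2105
  Σ                  1,044.5559     8,983.7792
P = 1,044.5559; D_Mac = 8.60057 half-year periods = 4.30029 yrs; D_mod = 4.17099 yrs.
DV01 ≈ 4.17099 × 1,044.5559 × 0.0001 = 0.435683.

€0.436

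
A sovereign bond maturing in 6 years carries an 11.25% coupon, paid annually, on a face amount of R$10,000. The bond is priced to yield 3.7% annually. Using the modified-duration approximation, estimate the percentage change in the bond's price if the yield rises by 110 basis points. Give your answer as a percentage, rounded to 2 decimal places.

Periodic yield y = 0.037. Modified duration first:
  t   CF        PV=CF/(1+0.037)^t    t·PV
  1     1,125.00     1,084.8602     1,084.8602
  2     1,125.00     1,046.1525     2,092.3051
  3     1,125.00     1,008.8260     3,026.4779
  4     1,125.00       972.8312     3,891.3249
  5     1,125.00       938.1207     4,690.6037
  6    11,125.00     8,945.9709    53,675.8254
  Σ                 13,996.7615    68,461.3972
P = 13,996.7615; D_Mac = 4.89123 yrs; D_mod = 4.89123/(1+0.037) = 4.71671 yrs.
ΔP/P ≈ -D_mod · Δy = -4.71671 × (+0.011) = -0.051884 = -5.1884%.

-5.19%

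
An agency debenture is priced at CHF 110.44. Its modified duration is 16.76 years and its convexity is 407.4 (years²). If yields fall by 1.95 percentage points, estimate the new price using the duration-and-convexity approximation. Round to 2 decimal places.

Duration effect: -D_mod·Δy = -16.76 × (-0.0195) = +0.326820
Convexity effect: ½·C·(Δy)² = 0.5 × 407.4 × (-0.0195)² = +0.077456925
ΔP/P ≈ +0.326820 + 0.077456925 = +0.404276925
New price ≈ 110.44 × (1 + 0.404276925) = 155.088343597.

CHF 155.09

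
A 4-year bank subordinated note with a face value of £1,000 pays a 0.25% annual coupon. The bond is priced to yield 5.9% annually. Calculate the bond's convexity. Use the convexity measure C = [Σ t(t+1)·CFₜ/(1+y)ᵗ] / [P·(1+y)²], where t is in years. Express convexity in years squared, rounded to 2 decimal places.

17.73

With y = 0.059:
  t   CF        PV=CF/(1+0.059)^t    t·PV        t(t+1)·PV
  1         2.50         2.3607         2.3607           4.7214
  2         2.50         2.2292         4.4584          13.3752
  3         2.50         2.1050         6.3150          25.2600
  4     1,002.50       797.0775     3,188.3099      15,941.5497
  Σ                    803.7724     3,201.4440      15,984.9063
P = 803.7724.
Convexity = Σ t(t+1)·PV / [P·(1+y)²] = 15,984.9063 / (803.7724 × 1.121481) = 17.73312.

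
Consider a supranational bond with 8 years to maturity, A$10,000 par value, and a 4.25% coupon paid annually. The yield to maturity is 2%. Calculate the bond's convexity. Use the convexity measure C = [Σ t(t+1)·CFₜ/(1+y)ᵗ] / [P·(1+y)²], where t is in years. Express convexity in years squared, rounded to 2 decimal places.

With y = 0.02:
  t   CF        PV=CF/(1+0.02)^t    t·PV        t(t+1)·PV
  1       425.00       416.6667       416.6667         833.3333
  2       425.00       408.4967       816.9935       2,450.9804
  3       425.00       400.4870     1,201.4610       4,805.8439
  4       425.00       392.6343     1,570.5372       7,852.6861
  5       425.00       384.9356     1,924.6780      11,548.0678
  6       425.00       377.3878     2,264.3270      15,850.2892
  7       425.00       369.9881     2,589.9165      20,719.3323
  8    10,425.00     8,897.6371    71,181.0970     640,629.8726
  Σ                 11,648.2333    81,965.6768     704,690.4056
P = 11,648.2333.
Convexity = Σ t(t+1)·PV / [P·(1+y)²] = 704,690.4056 / (11,648.2333 × 1.040400) = 58.14842.

58.15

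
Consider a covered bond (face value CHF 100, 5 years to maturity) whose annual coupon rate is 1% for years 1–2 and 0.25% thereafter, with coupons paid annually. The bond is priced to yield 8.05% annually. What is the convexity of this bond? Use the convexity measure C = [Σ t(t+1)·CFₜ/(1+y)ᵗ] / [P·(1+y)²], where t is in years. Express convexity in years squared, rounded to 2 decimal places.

25.06

With y = 0.0805:
  t   CF        PV=CF/(1+0.0805)^t    t·PV        t(t+1)·PV
  1         1.00         0.9255         0.9255           1.8510
  2         1.00         0.8565         1.7131           5.1393
  3         0.25         0.1982         0.5945           2.3782
  4         0.25         0.1834         0.7337           3.6684
  5       100.25        68.0707       340.3537       2,042.1225
  Σ                     70.2344       344.3205       2,055.1593
P = 70.2344.
Convexity = Σ t(t+1)·PV / [P·(1+y)²] = 2,055.1593 / (70.2344 × 1.167480) = 25.06375.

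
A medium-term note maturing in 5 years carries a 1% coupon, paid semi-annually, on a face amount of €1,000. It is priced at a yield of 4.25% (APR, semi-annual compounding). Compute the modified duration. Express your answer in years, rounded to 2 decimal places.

4.78 years

Periodic yield y = 0.02125. First find Macaulay duration:
  t   CF        PV=CF/(1+0.02125)^t    t·PV
  1         5.00         4.8960         4.8960
  2         5.00         4.7941         9.5882
  3         5.00         4.6943        14.0830
  4         5.00         4.5967        18.3866
  5         5.00         4.5010        22.5050
  6         5.00         4.4074        26.4441
  7         5.00         4.3156        30.2095
  8         5.00         4.2258        33.8068
  9         5.00         4.1379        37.2412
  10    1,005.00       814.4143     8,144.1425
  Σ                    854.9830     8,341.3029
P = 854.9830; Macaulay duration = 8,341.3029 / 854.9830 = 9.75610 half-year periods = 4.87805 years.
Modified duration = D_Mac / (1 + y) = 4.87805 / 1.02125 = 4.77655 years.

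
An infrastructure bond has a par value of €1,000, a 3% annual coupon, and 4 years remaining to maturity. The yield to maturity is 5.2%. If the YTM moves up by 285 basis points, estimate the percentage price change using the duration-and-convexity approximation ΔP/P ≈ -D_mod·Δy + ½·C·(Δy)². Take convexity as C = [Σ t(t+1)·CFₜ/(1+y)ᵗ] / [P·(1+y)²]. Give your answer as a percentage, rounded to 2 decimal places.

-9.66%

With y = 0.052:
  t   CF        PV=CF/(1+0.052)^t    t·PV        t(t+1)·PV
  1        30.00        28.5171        28.5171          57.0342
  2        30.00        27.1075        54.2150         162.6451
  3        30.00        25.7676        77.3028         309.2112
  4     1,030.00       840.9579     3,363.8317      16,819.1584
  Σ                    922.3502     3,523.8666      17,348.0490
P = 922.3502; D_Mac = 3.82053 yrs; D_mod = 3.63168 yrs; C = 16.99508.
Duration effect: -3.63168 × (+0.0285) = -0.103503
Convexity effect: 0.5 × 16.99508 × (0.0285)² = +0.0069021
ΔP/P ≈ -0.103503 + 0.0069021 = -0.096601 = -9.6601%.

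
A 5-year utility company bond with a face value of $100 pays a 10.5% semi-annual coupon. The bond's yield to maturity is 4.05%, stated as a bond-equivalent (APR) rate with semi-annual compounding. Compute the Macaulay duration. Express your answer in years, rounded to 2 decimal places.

4.15 years

Periodic yield y = 0.02025. Discount each cash flow and weight by its period:
  t   CF        PV=CF/(1+0.02025)^t    t·PV
  1         5.25         5.1458         5.1458
  2         5.25         5.0437        10.0873
  3         5.25         4.9436        14.8307
  4         5.25         4.8454        19.3817
  5         5.25         4.7493        23.7463
  6         5.25         4.6550        27.9300
  7         5.25         4.5626        31.9383
  8         5.25         4.4720        35.7764
  9         5.25         4.3833        39.4496
  10      105.25        86.1303       861.3032
  Σ                    128.9310     1,069.5893
Price P = Σ PV = 128.9310.
Macaulay duration = Σ(t·PV) / P = 1,069.5893 / 128.9310 = 8.29583 half-year periods.
In years: 8.29583 / 2 = 4.14791 years.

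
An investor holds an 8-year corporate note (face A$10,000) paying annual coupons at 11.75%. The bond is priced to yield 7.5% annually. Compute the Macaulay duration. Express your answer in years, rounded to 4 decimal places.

Periodic yield y = 0.075. Discount each cash flow and weight by its year:
  t   CF        PV=CF/(1+0.075)^t    t·PV
  1     1,175.00     1,093.0233     1,093.0233
  2     1,175.00     1,016.7658     2,033.5316
  3     1,175.00       945.8287     2,837.4860
  4     1,175.00       879.8406     3,519.3625
  5     1,175.00       818.4564     4,092.2820
  6     1,175.00       761.3548     4,568.1287
  7     1,175.00       708.2370     4,957.6591
  8    11,175.00     6,265.8475    50,126.7797
  Σ                 12,489.3540    73,228.2528
Price P = Σ PV = 12,489.3540.
Macaulay duration = Σ(t·PV) / P = 73,228.2528 / 12,489.3540 = 5.86325 years.

5.8633 years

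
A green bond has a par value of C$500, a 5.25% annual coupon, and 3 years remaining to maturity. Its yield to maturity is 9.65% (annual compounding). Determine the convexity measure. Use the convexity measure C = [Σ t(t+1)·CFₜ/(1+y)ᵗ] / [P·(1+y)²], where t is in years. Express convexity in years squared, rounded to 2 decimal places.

With y = 0.0965:
  t   CF        PV=CF/(1+0.0965)^t    t·PV        t(t+1)·PV
  1        26.25        23.9398        23.9398          47.8796
  2        26.25        21.8329        43.6659         130.9976
  3       526.25       399.1776     1,197.5329       4,790.1316
  Σ                    444.9504     1,265.1386       4,969.0088
P = 444.9504.
Convexity = Σ t(t+1)·PV / [P·(1+y)²] = 4,969.0088 / (444.9504 × 1.202312) = 9.28840.

9.29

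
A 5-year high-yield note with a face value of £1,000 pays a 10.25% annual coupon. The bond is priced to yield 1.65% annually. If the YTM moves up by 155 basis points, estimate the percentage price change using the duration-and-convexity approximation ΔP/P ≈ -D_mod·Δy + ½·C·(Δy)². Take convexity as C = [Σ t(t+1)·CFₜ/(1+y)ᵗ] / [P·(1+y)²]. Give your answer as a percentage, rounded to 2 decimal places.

-6.27%

With y = 0.0165:
  t   CF        PV=CF/(1+0.0165)^t    t·PV        t(t+1)·PV
  1       102.50       100.8362       100.8362         201.6724
  2       102.50        99.1994       198.3988         595.1965
  3       102.50        97.5892       292.7676       1,171.0703
  4       102.50        96.0051       384.0204       1,920.1021
  5     1,102.50     1,015.8783     5,079.3915      30,476.3490
  Σ                  1,409.5082     6,055.4145      34,364.3903
P = 1,409.5082; D_Mac = 4.29612 yrs; D_mod = 4.22638 yrs; C = 23.59534.
Duration effect: -4.22638 × (+0.0155) = -0.065509
Convexity effect: 0.5 × 23.59534 × (0.0155)² = +0.0028344
ΔP/P ≈ -0.065509 + 0.0028344 = -0.062675 = -6.2675%.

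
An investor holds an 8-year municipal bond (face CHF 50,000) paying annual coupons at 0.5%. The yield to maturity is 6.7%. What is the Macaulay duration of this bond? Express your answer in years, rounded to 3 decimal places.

Periodic yield y = 0.067. Discount each cash flow and weight by its year:
  t   CF        PV=CF/(1+0.067)^t    t·PV
  1       250.00       234.3018       234.3018
  2       250.00       219.5893       439.1786
  3       250.00       205.8007       617.4020
  4       250.00       192.8778       771.5114
  5       250.00       180.7665       903.8324
  6       250.00       169.4156     1,016.4938
  7       250.00       158.7775     1,111.4428
  8    50,250.00    29,910.2960   239,282.3679
  Σ                 31,271.8252   244,376.5306
Price P = Σ PV = 31,271.8252.
Macaulay duration = Σ(t·PV) / P = 244,376.5306 / 31,271.8252 = 7.81459 years.

7.815 years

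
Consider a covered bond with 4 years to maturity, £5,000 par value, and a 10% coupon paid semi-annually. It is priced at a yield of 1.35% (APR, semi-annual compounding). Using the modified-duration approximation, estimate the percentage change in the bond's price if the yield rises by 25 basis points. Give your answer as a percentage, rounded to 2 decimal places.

Periodic yield y = 0.00675. Modified duration first:
  t   CF        PV=CF/(1+0.00675)^t    t·PV
  1       250.00       248.3238       248.3238
  2       250.00       246.6589       493.3177
  3       250.00       245.0051       735.0152
  4       250.00       243.3624       973.4495
  5       250.00       241.7307     1,208.6535
  6       250.00       240.1100     1,440.6598
  7       250.00       238.5001     1,669.5006
  8     5,250.00     4,974.9211    39,799.3688
  Σ                  6,678.6120    46,568.2890
P = 6,678.6120; D_Mac = 6.97275 half-year periods = 3.48637 yrs; D_mod = 3.48637/(1+0.00675) = 3.46300 yrs.
ΔP/P ≈ -D_mod · Δy = -3.46300 × (+0.0025) = -0.008657 = -0.8657%.

-0.87%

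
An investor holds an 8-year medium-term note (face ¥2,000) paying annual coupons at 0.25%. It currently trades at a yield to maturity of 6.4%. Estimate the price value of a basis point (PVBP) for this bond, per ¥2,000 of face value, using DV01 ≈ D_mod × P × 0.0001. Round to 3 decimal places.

¥0.927

Periodic yield y = 0.064.
  t   CF        PV=CF/(1+0.064)^t    t·PV
  1         5.00         4.6992         4.6992
  2         5.00         4.4166         8.8332
  3         5.00         4.1509        12.4528
  4         5.00         3.9012        15.6050
  5         5.00         3.6666        18.3329
  6         5.00         3.4460        20.6762
  7         5.00         3.2388        22.6713
  8     2,005.00     1,220.6224     9,764.9796
  Σ                  1,248.1418     9,868.2503
P = 1,248.1418; D_Mac = 7.90635 yrs; D_mod = 7.43078 yrs.
DV01 ≈ 7.43078 × 1,248.1418 × 0.0001 = 0.927467.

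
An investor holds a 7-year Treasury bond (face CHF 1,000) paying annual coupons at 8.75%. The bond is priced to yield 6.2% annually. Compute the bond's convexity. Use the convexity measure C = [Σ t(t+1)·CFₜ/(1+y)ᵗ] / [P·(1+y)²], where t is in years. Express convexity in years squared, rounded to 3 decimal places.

With y = 0.062:
  t   CF        PV=CF/(1+0.062)^t    t·PV        t(t+1)·PV
  1        87.50        82.3917        82.3917         164.7834
  2        87.50        77.5817       155.1633         465.4899
  3        87.50        73.0524       219.1572         876.6288
  4        87.50        68.7876       275.1503       1,375.7515
  5        87.50        64.7717       323.8586       1,943.1518
  6        87.50        60.9903       365.9420       2,561.5937
  7     1,087.50       713.7689     4,996.3826      39,971.0609
  Σ                  1,141.3443     6,418.0457      47,358.4600
P = 1,141.3443.
Convexity = Σ t(t+1)·PV / [P·(1+y)²] = 47,358.4600 / (1,141.3443 × 1.127844) = 36.79017.

36.790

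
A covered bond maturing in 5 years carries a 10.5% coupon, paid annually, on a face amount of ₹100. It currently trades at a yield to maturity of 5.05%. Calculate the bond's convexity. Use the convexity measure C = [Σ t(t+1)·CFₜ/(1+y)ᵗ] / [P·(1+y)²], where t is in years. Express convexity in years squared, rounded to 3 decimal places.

With y = 0.0505:
  t   CF        PV=CF/(1+0.0505)^t    t·PV        t(t+1)·PV
  1        10.50         9.9952         9.9952          19.9905
  2        10.50         9.5147        19.0295          57.0885
  3        10.50         9.0573        27.1720         108.6882
  4        10.50         8.6219        34.4878         172.4388
  5       110.50        86.3738       431.8690       2,591.2138
  Σ                    123.5631       522.5535       2,949.4198
P = 123.5631.
Convexity = Σ t(t+1)·PV / [P·(1+y)²] = 2,949.4198 / (123.5631 × 1.103550) = 21.62996.

21.630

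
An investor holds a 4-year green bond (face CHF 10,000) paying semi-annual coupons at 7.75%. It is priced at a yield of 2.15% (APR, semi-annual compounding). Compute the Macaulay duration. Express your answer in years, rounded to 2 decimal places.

3.57 years

Periodic yield y = 0.01075. Discount each cash flow and weight by its period:
  t   CF        PV=CF/(1+0.01075)^t    t·PV
  1       387.50       383.3787       383.3787
  2       387.50       379.3012       758.6024
  3       387.50       375.2671     1,125.8012
  4       387.50       371.2759     1,485.1034
  5       387.50       367.3271     1,836.6354
  6       387.50       363.4203     2,180.5219
  7       387.50       359.5551     2,516.8857
  8    10,387.50     9,535.8857    76,287.0856
  Σ                 12,135.4110    86,574.0144
Price P = Σ PV = 12,135.4110.
Macaulay duration = Σ(t·PV) / P = 86,574.0144 / 12,135.4110 = 7.13400 half-year periods.
In years: 7.13400 / 2 = 3.56700 years.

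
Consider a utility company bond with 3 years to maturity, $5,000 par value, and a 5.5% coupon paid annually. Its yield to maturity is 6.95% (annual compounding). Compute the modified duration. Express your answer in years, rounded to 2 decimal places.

Periodic yield y = 0.0695. First find Macaulay duration:
  t   CF        PV=CF/(1+0.0695)^t    t·PV
  1       275.00       257.1295       257.1295
  2       275.00       240.4203       480.8406
  3     5,275.00     4,312.0134    12,936.0401
  Σ                  4,809.5631    13,674.0101
P = 4,809.5631; Macaulay duration = 13,674.0101 / 4,809.5631 = 2.84309 years.
Modified duration = D_Mac / (1 + y) = 2.84309 / 1.0695 = 2.65833 years.

2.66 years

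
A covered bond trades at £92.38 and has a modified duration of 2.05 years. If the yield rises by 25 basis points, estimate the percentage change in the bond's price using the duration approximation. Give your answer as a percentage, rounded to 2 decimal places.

-0.51%

Duration approximation: ΔP/P ≈ -D_mod · Δy = -2.05 × (+0.0025) = -0.005125.
As a percentage: -0.5125%.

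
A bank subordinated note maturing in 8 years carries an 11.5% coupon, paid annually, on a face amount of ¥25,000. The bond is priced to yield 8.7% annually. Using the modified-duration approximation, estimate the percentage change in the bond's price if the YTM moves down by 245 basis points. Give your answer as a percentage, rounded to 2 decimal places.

+13.10%

Periodic yield y = 0.087. Modified duration first:
  t   CF        PV=CF/(1+0.087)^t    t·PV
  1     2,875.00     2,644.8942     2,644.8942
  2     2,875.00     2,433.2053     4,866.4107
  3     2,875.00     2,238.4594     6,715.3781
  4     2,875.00     2,059.3003     8,237.2010
  5     2,875.00     1,894.4805     9,472.4023
  6     2,875.00     1,742.8523    10,457.1138
  7     2,875.00     1,603.3600    11,223.5199
  8    27,875.00    14,301.3990   114,411.1920
  Σ                 28,917.9509   168,028.1120
P = 28,917.9509; D_Mac = 5.81051 yrs; D_mod = 5.81051/(1+0.087) = 5.34546 yrs.
ΔP/P ≈ -D_mod · Δy = -5.34546 × (-0.0245) = +0.130964 = +13.0964%.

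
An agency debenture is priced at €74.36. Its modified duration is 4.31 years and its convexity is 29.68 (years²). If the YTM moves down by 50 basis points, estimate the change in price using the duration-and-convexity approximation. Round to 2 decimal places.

Duration effect: -D_mod·Δy = -4.31 × (-0.005) = +0.021550
Convexity effect: ½·C·(Δy)² = 0.5 × 29.68 × (-0.005)² = +0.0003710
ΔP/P ≈ +0.021550 + 0.0003710 = +0.021921
ΔP ≈ 74.36 × (+0.021921) = +1.63004556.

+€1.63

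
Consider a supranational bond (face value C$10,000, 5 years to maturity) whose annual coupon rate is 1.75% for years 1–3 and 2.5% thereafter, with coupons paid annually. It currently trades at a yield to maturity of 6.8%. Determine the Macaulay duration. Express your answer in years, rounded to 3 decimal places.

Periodic yield y = 0.068. Discount each cash flow and weight by its year:
  t   CF        PV=CF/(1+0.068)^t    t·PV
  1       175.00       163.8577       163.8577
  2       175.00       153.4248       306.8496
  3       175.00       143.6562       430.9685
  4       250.00       192.1565       768.6259
  5    10,250.00     7,376.7931    36,883.9654
  Σ                  8,029.8882    38,554.2671
Price P = Σ PV = 8,029.8882.
Macaulay duration = Σ(t·PV) / P = 38,554.2671 / 8,029.8882 = 4.80135 years.

4.801 years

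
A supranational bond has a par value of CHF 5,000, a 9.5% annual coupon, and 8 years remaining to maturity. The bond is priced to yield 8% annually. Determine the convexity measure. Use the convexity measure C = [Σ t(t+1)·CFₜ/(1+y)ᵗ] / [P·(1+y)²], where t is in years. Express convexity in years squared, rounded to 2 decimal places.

With y = 0.08:
  t   CF        PV=CF/(1+0.08)^t    t·PV        t(t+1)·PV
  1       475.00       439.8148       439.8148         879.6296
  2       475.00       407.2359       814.4719       2,443.4156
  3       475.00       377.0703     1,131.2109       4,524.8438
  4       475.00       349.1392     1,396.5567       6,982.7836
  5       475.00       323.2770     1,616.3851       9,698.3106
  6       475.00       299.3306     1,795.9834      12,571.8841
  7       475.00       277.1579     1,940.1056      15,520.8445
  8     5,475.00     2,957.9721    23,663.7771     212,973.9943
  Σ                  5,430.9979    32,798.3056     265,595.7060
P = 5,430.9979.
Convexity = Σ t(t+1)·PV / [P·(1+y)²] = 265,595.7060 / (5,430.9979 × 1.166400) = 41.92701.

41.93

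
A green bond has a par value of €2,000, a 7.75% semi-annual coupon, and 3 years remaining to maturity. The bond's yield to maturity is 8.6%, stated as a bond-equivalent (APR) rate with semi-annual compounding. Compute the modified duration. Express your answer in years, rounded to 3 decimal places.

2.618 years

Periodic yield y = 0.043. First find Macaulay duration:
  t   CF        PV=CF/(1+0.043)^t    t·PV
  1        77.50        74.3049        74.3049
  2        77.50        71.2415       142.4830
  3        77.50        68.3044       204.9132
  4        77.50        65.4884       261.9537
  5        77.50        62.7885       313.9425
  6     2,077.50     1,613.7460     9,682.4761
  Σ                  1,955.8737    10,680.0734
P = 1,955.8737; Macaulay duration = 10,680.0734 / 1,955.8737 = 5.46051 half-year periods = 2.73026 years.
Modified duration = D_Mac / (1 + y) = 2.73026 / 1.043 = 2.61770 years.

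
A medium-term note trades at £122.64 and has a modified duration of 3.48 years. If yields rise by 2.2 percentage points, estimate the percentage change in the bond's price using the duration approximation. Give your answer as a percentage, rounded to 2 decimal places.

-7.66%

Duration approximation: ΔP/P ≈ -D_mod · Δy = -3.48 × (+0.022) = -0.076560.
As a percentage: -7.6560%.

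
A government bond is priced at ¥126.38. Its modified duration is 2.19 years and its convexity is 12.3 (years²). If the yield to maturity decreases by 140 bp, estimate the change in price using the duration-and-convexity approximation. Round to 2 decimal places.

Duration effect: -D_mod·Δy = -2.19 × (-0.014) = +0.030660
Convexity effect: ½·C·(Δy)² = 0.5 × 12.3 × (-0.014)² = +0.0012054
ΔP/P ≈ +0.030660 + 0.0012054 = +0.0318654
ΔP ≈ 126.38 × (+0.0318654) = +4.027149252.

+¥4.03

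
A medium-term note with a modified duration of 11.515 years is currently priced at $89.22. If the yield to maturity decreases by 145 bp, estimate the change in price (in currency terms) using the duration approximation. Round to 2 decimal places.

+$14.90

Duration approximation: ΔP/P ≈ -D_mod · Δy = -11.515 × (-0.0145) = +0.1669675.
ΔP ≈ 89.22 × (+0.1669675) = +14.89684035.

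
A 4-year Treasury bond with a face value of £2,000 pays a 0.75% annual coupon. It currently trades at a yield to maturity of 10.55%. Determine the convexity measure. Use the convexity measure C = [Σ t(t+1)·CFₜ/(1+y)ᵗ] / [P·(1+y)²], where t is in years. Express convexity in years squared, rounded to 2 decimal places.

16.07

With y = 0.1055:
  t   CF        PV=CF/(1+0.1055)^t    t·PV        t(t+1)·PV
  1        15.00        13.5685        13.5685          27.1370
  2        15.00        12.2737        24.5473          73.6419
  3        15.00        11.1024        33.3071         133.2282
  4     2,015.00     1,349.0873     5,396.3493      26,981.7466
  Σ                  1,386.0319     5,467.7722      27,215.7537
P = 1,386.0319.
Convexity = Σ t(t+1)·PV / [P·(1+y)²] = 27,215.7537 / (1,386.0319 × 1.222130) = 16.06681.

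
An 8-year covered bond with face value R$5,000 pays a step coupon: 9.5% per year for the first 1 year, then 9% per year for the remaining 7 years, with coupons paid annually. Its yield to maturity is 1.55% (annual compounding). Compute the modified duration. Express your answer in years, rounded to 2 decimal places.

Periodic yield y = 0.0155. First find Macaulay duration:
  t   CF        PV=CF/(1+0.0155)^t    t·PV
  1       475.00       467.7499       467.7499
  2       450.00       436.3678       872.7355
  3       450.00       429.7073     1,289.1219
  4       450.00       423.1485     1,692.5940
  5       450.00       416.6898     2,083.4490
  6       450.00       410.3297     2,461.9782
  7       450.00       404.0667     2,828.4666
  8     5,450.00     4,819.0017    38,552.0137
  Σ                  7,807.0613    50,248.1088
P = 7,807.0613; Macaulay duration = 50,248.1088 / 7,807.0613 = 6.43624 years.
Modified duration = D_Mac / (1 + y) = 6.43624 / 1.0155 = 6.33800 years.

6.34 years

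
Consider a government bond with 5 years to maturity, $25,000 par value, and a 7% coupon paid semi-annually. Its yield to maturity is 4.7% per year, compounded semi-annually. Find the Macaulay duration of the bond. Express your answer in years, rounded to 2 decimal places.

Periodic yield y = 0.0235. Discount each cash flow and weight by its period:
  t   CF        PV=CF/(1+0.0235)^t    t·PV
  1       875.00       854.9096       854.9096
  2       875.00       835.2805     1,670.5611
  3       875.00       816.1021     2,448.3064
  4       875.00       797.3641     3,189.4563
  5       875.00       779.0563     3,895.2813
  6       875.00       761.1688     4,567.0127
  7       875.00       743.6920     5,205.8442
  8       875.00       726.6165     5,812.9323
  9       875.00       709.9331     6,389.3980
  10   25,875.00    20,511.7110   205,117.1098
  Σ                 27,535.8341   239,150.8116
Price P = Σ PV = 27,535.8341.
Macaulay duration = Σ(t·PV) / P = 239,150.8116 / 27,535.8341 = 8.68508 half-year periods.
In years: 8.68508 / 2 = 4.34254 years.

4.34 years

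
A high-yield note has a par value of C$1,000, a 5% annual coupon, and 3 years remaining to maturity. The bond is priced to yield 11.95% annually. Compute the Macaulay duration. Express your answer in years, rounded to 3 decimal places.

2.845 years

Periodic yield y = 0.1195. Discount each cash flow and weight by its year:
  t   CF        PV=CF/(1+0.1195)^t    t·PV
  1        50.00        44.6628        44.6628
  2        50.00        39.8953        79.7906
  3     1,050.00       748.3711     2,245.1133
  Σ                    832.9292     2,369.5667
Price P = Σ PV = 832.9292.
Macaulay duration = Σ(t·PV) / P = 2,369.5667 / 832.9292 = 2.84486 years.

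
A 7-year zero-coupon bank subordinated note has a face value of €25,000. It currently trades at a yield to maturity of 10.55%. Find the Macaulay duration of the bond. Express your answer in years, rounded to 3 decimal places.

A zero-coupon bond has a single cash flow at maturity, so its Macaulay duration equals its maturity: 7 years.

7.000 years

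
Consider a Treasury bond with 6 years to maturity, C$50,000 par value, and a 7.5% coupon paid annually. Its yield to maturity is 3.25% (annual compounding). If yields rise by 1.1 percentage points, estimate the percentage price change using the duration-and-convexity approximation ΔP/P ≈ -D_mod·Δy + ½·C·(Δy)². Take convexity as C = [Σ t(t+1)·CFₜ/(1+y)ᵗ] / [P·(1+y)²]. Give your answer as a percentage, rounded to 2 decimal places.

With y = 0.0325:
  t   CF        PV=CF/(1+0.0325)^t    t·PV        t(t+1)·PV
  1     3,750.00     3,631.9613     3,631.9613       7,263.9225
  2     3,750.00     3,517.6380     7,035.2760      21,105.8281
  3     3,750.00     3,406.9133    10,220.7400      40,882.9601
  4     3,750.00     3,299.6739    13,198.6957      65,993.4787
  5     3,750.00     3,195.8101    15,979.0505      95,874.3032
  6    53,750.00    44,364.7570   266,188.5417   1,863,319.7920
  Σ                 61,416.7536   316,254.2653   2,094,440.2847
P = 61,416.7536; D_Mac = 5.14932 yrs; D_mod = 4.98723 yrs; C = 31.98903.
Duration effect: -4.98723 × (+0.011) = -0.054860
Convexity effect: 0.5 × 31.98903 × (0.011)² = +0.0019353
ΔP/P ≈ -0.054860 + 0.0019353 = -0.052924 = -5.2924%.

-5.29%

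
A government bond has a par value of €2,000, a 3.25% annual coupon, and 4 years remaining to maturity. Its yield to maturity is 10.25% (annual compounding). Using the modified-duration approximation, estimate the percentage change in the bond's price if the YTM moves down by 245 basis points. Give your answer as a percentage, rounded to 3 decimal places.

+8.415%

Periodic yield y = 0.1025. Modified duration first:
  t   CF        PV=CF/(1+0.1025)^t    t·PV
  1        65.00        58.9569        58.9569
  2        65.00        53.4757       106.9513
  3        65.00        48.5040       145.5120
  4     2,065.00     1,397.6733     5,590.6931
  Σ                  1,558.6099     5,902.1134
P = 1,558.6099; D_Mac = 3.78678 yrs; D_mod = 3.78678/(1+0.1025) = 3.43472 yrs.
ΔP/P ≈ -D_mod · Δy = -3.43472 × (-0.0245) = +0.084151 = +8.4151%.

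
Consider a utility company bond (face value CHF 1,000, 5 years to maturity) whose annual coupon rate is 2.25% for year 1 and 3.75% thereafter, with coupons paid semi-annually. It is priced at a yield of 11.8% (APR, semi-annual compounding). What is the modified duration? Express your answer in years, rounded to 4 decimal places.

4.3293 years

Periodic yield y = 0.059. First find Macaulay duration:
  t   CF        PV=CF/(1+0.059)^t    t·PV
  1        11.25        10.6232        10.6232
  2        11.25        10.0314        20.0628
  3        18.75        15.7875        47.3625
  4        18.75        14.9079        59.6317
  5        18.75        14.0774        70.3868
  6        18.75        13.2931        79.7585
  7        18.75        12.5525        87.8674
  8        18.75        11.8531        94.8252
  9        18.75        11.1928       100.7349
  10    1,018.75       574.2593     5,742.5928
  Σ                    688.5782     6,313.8458
P = 688.5782; Macaulay duration = 6,313.8458 / 688.5782 = 9.16940 half-year periods = 4.58470 years.
Modified duration = D_Mac / (1 + y) = 4.58470 / 1.059 = 4.32927 years.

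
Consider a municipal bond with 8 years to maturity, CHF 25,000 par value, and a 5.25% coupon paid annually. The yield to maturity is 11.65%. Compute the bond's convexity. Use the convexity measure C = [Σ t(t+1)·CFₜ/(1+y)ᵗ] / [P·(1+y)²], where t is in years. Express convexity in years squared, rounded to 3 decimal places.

With y = 0.1165:
  t   CF        PV=CF/(1+0.1165)^t    t·PV        t(t+1)·PV
  1     1,312.50     1,175.5486     1,175.5486       2,351.0972
  2     1,312.50     1,052.8872     2,105.7745       6,317.3234
  3     1,312.50       943.0248     2,829.0745      11,316.2980
  4     1,312.50       844.6259     3,378.5037      16,892.5183
  5     1,312.50       756.4943     3,782.4716      22,694.8298
  6     1,312.50       677.5587     4,065.3524      28,457.4668
  7     1,312.50       606.8596     4,248.0171      33,984.1371
  8    26,312.50    10,896.6322    87,173.0580     784,557.5216
  Σ                 16,953.6315   108,757.8003     906,571.1921
P = 16,953.6315.
Convexity = Σ t(t+1)·PV / [P·(1+y)²] = 906,571.1921 / (16,953.6315 × 1.246572) = 42.89649.

42.896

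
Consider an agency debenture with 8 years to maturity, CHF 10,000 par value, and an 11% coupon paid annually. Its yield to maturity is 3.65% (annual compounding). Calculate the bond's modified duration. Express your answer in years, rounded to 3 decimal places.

5.938 years

Periodic yield y = 0.0365. First find Macaulay duration:
  t   CF        PV=CF/(1+0.0365)^t    t·PV
  1     1,100.00     1,061.2639     1,061.2639
  2     1,100.00     1,023.8918     2,047.7836
  3     1,100.00       987.8358     2,963.5074
  4     1,100.00       953.0495     3,812.1980
  5     1,100.00       919.4882     4,597.4409
  6     1,100.00       887.1087     5,322.6523
  7     1,100.00       855.8695     5,991.0864
  8    11,100.00     8,332.3696    66,658.9570
  Σ                 15,020.8770    92,454.8896
P = 15,020.8770; Macaulay duration = 92,454.8896 / 15,020.8770 = 6.15509 years.
Modified duration = D_Mac / (1 + y) = 6.15509 / 1.0365 = 5.93834 years.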